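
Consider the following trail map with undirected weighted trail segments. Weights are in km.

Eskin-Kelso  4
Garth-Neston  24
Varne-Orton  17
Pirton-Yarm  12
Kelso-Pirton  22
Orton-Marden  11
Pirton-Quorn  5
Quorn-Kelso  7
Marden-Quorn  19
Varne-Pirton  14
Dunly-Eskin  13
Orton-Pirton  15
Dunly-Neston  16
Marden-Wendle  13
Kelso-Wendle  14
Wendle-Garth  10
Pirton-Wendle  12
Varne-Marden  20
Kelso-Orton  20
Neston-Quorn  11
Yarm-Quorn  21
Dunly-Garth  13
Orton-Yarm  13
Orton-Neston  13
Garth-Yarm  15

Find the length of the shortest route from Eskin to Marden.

Shortest distances from Eskin:
Eskin: 0
Kelso: 4  (via Eskin)
Quorn: 11  (via Kelso)
Dunly: 13  (via Eskin)
Pirton: 16  (via Quorn)
Wendle: 18  (via Kelso)
Neston: 22  (via Quorn)
Orton: 24  (via Kelso)
Garth: 26  (via Dunly)
Yarm: 28  (via Pirton)
Marden: 30  (via Quorn)
Shortest route: Eskin → Kelso → Quorn → Marden = 30 km.

30 km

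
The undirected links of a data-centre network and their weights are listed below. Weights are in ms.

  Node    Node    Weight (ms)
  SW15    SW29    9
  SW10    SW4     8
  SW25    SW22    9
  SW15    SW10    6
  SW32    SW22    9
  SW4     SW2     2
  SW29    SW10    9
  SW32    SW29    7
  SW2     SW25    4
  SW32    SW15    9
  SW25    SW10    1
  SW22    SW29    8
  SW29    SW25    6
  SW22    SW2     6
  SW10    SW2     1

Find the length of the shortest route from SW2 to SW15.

7 ms

Candidate routes:
SW2 → SW25 → SW10 → SW15: 4+1+6 = 11
SW2 → SW10 → SW15: 1+6 = 7
Cheapest is SW2 → SW10 → SW15 at 7 ms.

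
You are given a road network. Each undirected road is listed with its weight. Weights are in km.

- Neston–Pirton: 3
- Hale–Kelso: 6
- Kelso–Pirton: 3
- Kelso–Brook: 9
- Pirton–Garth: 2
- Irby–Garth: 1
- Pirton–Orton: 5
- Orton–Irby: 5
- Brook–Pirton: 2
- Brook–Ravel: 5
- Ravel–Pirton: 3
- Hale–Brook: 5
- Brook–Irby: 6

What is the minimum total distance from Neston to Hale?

10 km

Running Dijkstra from Neston:
Neston: 0
Pirton: 3  (via Neston)
Brook: 5  (via Pirton)
Garth: 5  (via Pirton)
Ravel: 6  (via Pirton)
Kelso: 6  (via Pirton)
Irby: 6  (via Garth)
Orton: 8  (via Pirton)
Hale: 10  (via Brook)
Shortest route: Neston → Pirton → Brook → Hale = 10 km.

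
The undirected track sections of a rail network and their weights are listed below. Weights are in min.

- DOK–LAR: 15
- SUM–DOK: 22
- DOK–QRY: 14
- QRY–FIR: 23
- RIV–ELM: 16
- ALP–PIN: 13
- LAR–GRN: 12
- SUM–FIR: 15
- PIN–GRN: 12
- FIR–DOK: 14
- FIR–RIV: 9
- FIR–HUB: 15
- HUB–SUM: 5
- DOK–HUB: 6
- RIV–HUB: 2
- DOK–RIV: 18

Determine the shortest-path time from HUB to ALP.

58 min

Enumerating some paths:
HUB - RIV - DOK - LAR - GRN - PIN - ALP: 2+18+15+12+12+13 = 72
HUB - DOK - LAR - GRN - PIN - ALP: 6+15+12+12+13 = 58
Cheapest is HUB - DOK - LAR - GRN - PIN - ALP at 58 min.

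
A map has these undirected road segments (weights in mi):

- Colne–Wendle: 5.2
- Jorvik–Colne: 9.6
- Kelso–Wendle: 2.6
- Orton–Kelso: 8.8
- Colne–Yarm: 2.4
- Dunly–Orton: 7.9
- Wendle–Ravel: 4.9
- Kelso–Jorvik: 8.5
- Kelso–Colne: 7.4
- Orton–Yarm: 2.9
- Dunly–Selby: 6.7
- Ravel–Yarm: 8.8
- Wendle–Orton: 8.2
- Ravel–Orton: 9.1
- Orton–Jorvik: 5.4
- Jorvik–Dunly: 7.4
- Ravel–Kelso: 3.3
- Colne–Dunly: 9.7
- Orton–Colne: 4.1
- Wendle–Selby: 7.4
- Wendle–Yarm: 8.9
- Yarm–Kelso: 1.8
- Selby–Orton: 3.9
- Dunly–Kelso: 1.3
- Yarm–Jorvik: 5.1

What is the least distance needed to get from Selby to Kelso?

Shortest distances from Selby:
Selby: 0
Orton: 3.9  (via Selby)
Dunly: 6.7  (via Selby)
Yarm: 6.8  (via Orton)
Wendle: 7.4  (via Selby)
Kelso: 8  (via Dunly)
Shortest route: Selby–Dunly–Kelso = 8 mi.

8 mi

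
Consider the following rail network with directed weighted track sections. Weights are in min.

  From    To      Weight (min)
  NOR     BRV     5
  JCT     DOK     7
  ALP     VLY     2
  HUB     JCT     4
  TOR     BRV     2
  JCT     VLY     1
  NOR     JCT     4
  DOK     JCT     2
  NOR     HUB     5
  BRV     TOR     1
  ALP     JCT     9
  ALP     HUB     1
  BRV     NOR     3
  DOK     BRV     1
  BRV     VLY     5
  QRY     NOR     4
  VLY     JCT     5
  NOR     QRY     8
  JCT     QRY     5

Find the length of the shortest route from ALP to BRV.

13 min

Compare a few routes:
ALP - VLY - JCT - DOK - BRV: 2+5+7+1 = 15
ALP - JCT - DOK - BRV: 9+7+1 = 17
ALP - HUB - JCT - DOK - BRV: 1+4+7+1 = 13
Cheapest is ALP - HUB - JCT - DOK - BRV at 13 min.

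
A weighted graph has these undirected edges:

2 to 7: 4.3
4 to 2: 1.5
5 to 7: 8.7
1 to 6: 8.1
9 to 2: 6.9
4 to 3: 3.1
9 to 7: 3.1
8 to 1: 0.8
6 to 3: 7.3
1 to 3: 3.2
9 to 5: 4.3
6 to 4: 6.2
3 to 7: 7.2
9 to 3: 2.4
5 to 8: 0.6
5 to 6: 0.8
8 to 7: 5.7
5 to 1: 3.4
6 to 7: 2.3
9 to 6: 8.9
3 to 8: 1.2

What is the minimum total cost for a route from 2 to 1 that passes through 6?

Best 2 to 6: 2–7–6 costing 6.6
Best 6 to 1: 6–5–8–1 costing 2.2
Total via 6: 6.6 + 2.2 = 8.8.

8.8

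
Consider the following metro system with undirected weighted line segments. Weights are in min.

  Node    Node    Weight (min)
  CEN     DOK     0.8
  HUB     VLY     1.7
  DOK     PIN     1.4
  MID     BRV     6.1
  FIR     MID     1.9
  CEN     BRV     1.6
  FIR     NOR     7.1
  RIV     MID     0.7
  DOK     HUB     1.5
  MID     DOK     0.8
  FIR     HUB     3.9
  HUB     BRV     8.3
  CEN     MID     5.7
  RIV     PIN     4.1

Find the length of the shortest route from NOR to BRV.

Shortest distances from NOR:
NOR: 0
FIR: 7.1  (via NOR)
MID: 9  (via FIR)
RIV: 9.7  (via MID)
DOK: 9.8  (via MID)
CEN: 10.6  (via DOK)
HUB: 11  (via FIR)
PIN: 11.2  (via DOK)
BRV: 12.2  (via CEN)
Shortest route: NOR–FIR–MID–DOK–CEN–BRV = 12.2 min.

12.2 min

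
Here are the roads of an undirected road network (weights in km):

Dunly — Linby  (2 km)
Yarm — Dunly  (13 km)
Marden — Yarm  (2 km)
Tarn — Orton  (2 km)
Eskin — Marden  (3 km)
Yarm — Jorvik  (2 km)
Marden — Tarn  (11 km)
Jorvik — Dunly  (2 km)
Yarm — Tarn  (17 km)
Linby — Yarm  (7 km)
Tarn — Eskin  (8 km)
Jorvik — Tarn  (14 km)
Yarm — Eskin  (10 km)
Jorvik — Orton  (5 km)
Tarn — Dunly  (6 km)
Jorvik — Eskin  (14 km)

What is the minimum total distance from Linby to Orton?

9 km

Shortest distances from Linby:
Linby: 0
Dunly: 2  (via Linby)
Jorvik: 4  (via Dunly)
Yarm: 6  (via Jorvik)
Marden: 8  (via Yarm)
Tarn: 8  (via Dunly)
Orton: 9  (via Jorvik)
Shortest route: Linby → Dunly → Jorvik → Orton = 9 km.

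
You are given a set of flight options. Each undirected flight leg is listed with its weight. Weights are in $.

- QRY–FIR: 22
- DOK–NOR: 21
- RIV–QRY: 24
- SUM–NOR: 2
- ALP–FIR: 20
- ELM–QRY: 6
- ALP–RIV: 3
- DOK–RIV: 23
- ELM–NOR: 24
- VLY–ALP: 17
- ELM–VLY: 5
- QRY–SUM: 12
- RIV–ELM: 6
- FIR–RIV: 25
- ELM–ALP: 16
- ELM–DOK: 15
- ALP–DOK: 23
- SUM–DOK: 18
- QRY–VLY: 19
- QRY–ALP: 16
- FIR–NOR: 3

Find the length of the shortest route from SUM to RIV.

$24

Shortest distances from SUM:
SUM: 0
NOR: 2  (via SUM)
FIR: 5  (via NOR)
QRY: 12  (via SUM)
ELM: 18  (via QRY)
DOK: 18  (via SUM)
VLY: 23  (via ELM)
RIV: 24  (via ELM)
Shortest route: SUM–QRY–ELM–RIV = $24.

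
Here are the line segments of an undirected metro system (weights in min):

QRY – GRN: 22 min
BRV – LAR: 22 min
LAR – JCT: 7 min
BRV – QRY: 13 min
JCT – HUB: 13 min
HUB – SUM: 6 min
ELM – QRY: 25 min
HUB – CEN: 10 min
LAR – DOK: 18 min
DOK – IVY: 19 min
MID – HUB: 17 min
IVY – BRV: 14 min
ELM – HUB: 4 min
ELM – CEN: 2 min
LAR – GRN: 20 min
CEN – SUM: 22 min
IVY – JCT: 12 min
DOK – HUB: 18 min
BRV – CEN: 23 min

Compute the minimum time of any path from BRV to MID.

Settle nodes by increasing distance from BRV:
BRV: 0
QRY: 13  (via BRV)
IVY: 14  (via BRV)
LAR: 22  (via BRV)
CEN: 23  (via BRV)
ELM: 25  (via CEN)
JCT: 26  (via IVY)
HUB: 29  (via ELM)
DOK: 33  (via IVY)
GRN: 35  (via QRY)
SUM: 35  (via HUB)
MID: 46  (via HUB)
Shortest route: BRV → CEN → ELM → HUB → MID = 46 min.

46 min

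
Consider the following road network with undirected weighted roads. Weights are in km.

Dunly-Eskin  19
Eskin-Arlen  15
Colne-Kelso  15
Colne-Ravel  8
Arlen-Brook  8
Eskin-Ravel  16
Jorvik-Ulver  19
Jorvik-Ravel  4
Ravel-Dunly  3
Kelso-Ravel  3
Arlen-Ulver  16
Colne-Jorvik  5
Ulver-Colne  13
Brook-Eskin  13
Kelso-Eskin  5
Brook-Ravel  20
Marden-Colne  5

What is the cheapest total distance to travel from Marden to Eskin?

Compare a few routes:
Marden–Colne–Jorvik–Ravel–Kelso–Eskin: 5+5+4+3+5 = 22
Marden–Colne–Ravel–Kelso–Eskin: 5+8+3+5 = 21
Cheapest is Marden–Colne–Ravel–Kelso–Eskin at 21 km.

21 km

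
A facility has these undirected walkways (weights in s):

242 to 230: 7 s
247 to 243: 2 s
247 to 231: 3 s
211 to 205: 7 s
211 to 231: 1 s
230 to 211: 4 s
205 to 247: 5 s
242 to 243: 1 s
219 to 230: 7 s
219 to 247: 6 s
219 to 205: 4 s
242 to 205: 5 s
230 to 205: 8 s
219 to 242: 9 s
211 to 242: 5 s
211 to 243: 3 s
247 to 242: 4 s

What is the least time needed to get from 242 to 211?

Shortest distances from 242:
242: 0
243: 1  (via 242)
247: 3  (via 243)
211: 4  (via 243)
Shortest route: 242–243–211 = 4 s.

4 s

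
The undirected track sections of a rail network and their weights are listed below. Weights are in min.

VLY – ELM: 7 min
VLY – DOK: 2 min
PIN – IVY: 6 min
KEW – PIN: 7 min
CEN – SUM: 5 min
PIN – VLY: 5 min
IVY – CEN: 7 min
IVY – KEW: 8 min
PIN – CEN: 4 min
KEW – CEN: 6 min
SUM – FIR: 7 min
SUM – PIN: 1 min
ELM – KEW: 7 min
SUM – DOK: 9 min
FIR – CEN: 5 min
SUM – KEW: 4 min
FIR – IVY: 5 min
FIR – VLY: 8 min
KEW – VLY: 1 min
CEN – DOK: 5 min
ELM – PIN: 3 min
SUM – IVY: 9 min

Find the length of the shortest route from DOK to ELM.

9 min

Enumerating some paths:
DOK → VLY → KEW → ELM: 2+1+7 = 10
DOK → VLY → KEW → SUM → PIN → ELM: 2+1+4+1+3 = 11
DOK → VLY → ELM: 2+7 = 9
DOK → VLY → PIN → ELM: 2+5+3 = 10
The minimum is 9 min via DOK → VLY → ELM.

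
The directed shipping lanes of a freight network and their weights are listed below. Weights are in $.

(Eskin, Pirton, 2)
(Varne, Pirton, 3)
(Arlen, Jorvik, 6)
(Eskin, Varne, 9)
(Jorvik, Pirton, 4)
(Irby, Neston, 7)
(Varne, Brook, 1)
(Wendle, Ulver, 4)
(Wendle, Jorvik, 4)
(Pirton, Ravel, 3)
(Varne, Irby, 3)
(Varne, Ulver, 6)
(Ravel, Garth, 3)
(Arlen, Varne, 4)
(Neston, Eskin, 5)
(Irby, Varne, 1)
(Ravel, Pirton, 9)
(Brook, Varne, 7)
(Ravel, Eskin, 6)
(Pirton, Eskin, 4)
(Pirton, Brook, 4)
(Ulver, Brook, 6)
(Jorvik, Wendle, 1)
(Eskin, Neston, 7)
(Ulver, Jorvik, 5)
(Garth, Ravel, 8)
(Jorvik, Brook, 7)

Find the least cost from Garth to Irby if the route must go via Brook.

$30

Shortest Garth→Brook: Garth → Ravel → Eskin → Pirton → Brook = 20
Best Brook to Irby: Brook → Varne → Irby costing 10
Total via Brook: 20 + 10 = $30.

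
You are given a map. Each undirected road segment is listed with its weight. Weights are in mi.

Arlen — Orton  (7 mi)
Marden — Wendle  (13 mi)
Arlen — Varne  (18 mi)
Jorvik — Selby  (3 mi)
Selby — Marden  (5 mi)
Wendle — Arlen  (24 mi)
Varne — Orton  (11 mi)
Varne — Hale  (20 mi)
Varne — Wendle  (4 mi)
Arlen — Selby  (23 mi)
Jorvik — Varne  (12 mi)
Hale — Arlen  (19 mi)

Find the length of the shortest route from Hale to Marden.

37 mi

Enumerating some paths:
Hale - Arlen - Selby - Marden: 19+23+5 = 47
Hale - Varne - Wendle - Marden: 20+4+13 = 37
Hale - Varne - Jorvik - Selby - Marden: 20+12+3+5 = 40
The minimum is 37 mi via Hale - Varne - Wendle - Marden.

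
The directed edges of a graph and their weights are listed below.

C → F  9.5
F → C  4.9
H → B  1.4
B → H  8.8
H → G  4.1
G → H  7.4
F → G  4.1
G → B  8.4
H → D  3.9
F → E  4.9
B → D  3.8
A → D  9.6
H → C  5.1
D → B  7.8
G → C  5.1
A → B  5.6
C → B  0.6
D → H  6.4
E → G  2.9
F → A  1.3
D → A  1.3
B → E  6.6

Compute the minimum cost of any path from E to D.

Enumerating some paths:
E–G–H–D: 2.9+7.4+3.9 = 14.2
E–G–C–B–D: 2.9+5.1+0.6+3.8 = 12.4
Cheapest is E–G–C–B–D at 12.4.

12.4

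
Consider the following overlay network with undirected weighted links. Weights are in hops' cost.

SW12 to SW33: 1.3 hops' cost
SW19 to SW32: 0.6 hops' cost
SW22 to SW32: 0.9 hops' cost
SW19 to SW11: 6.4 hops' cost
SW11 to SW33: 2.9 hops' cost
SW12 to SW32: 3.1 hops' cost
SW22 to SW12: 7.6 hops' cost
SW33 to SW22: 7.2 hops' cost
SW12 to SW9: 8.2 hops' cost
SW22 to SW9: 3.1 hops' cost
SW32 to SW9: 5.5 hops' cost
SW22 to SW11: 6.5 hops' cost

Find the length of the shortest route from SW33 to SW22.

5.3 hops' cost

Candidate routes:
SW33–SW12–SW32–SW22: 1.3+3.1+0.9 = 5.3
SW33–SW22: 7.2 = 7.2
SW33–SW12–SW22: 1.3+7.6 = 8.9
The minimum is 5.3 hops' cost via SW33–SW12–SW32–SW22.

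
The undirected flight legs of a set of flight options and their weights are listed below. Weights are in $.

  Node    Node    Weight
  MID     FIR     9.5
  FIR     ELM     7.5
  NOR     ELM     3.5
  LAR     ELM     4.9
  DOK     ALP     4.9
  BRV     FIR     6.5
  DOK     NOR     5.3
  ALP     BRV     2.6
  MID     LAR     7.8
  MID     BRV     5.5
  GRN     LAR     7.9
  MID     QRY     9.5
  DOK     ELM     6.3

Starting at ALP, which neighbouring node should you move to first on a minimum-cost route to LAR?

BRV

Candidate routes:
ALP - DOK - ELM - LAR: 4.9+6.3+4.9 = 16.1
ALP - BRV - MID - LAR: 2.6+5.5+7.8 = 15.9
Cheapest is ALP - BRV - MID - LAR at $15.9.
So from ALP the first move is to BRV.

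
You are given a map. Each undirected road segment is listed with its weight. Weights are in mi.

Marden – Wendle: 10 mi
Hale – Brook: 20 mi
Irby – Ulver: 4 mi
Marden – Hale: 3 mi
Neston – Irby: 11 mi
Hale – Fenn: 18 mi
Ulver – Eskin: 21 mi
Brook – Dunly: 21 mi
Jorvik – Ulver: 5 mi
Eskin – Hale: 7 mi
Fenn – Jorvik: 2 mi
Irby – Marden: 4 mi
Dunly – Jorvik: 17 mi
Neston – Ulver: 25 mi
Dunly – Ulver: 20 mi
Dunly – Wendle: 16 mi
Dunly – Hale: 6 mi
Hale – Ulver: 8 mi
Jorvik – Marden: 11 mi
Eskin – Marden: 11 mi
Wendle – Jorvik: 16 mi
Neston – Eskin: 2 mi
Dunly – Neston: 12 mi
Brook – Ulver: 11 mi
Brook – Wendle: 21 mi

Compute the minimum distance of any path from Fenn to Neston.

Shortest distances from Fenn:
Fenn: 0
Jorvik: 2  (via Fenn)
Ulver: 7  (via Jorvik)
Irby: 11  (via Ulver)
Marden: 13  (via Jorvik)
Hale: 15  (via Ulver)
Brook: 18  (via Ulver)
Wendle: 18  (via Jorvik)
Dunly: 19  (via Jorvik)
Neston: 22  (via Irby)
Shortest route: Fenn–Jorvik–Ulver–Irby–Neston = 22 mi.

22 mi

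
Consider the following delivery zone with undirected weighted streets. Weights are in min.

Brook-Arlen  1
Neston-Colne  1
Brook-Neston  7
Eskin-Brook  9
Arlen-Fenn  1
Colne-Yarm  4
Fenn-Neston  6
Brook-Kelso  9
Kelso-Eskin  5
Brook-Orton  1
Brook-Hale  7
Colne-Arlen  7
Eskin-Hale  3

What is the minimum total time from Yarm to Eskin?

Compare a few routes:
Yarm–Colne–Neston–Brook–Hale–Eskin: 4+1+7+7+3 = 22
Yarm–Colne–Arlen–Brook–Hale–Eskin: 4+7+1+7+3 = 22
Yarm–Colne–Neston–Fenn–Arlen–Brook–Eskin: 4+1+6+1+1+9 = 22
Yarm–Colne–Neston–Brook–Eskin: 4+1+7+9 = 21
Cheapest is Yarm–Colne–Neston–Brook–Eskin at 21 min.

21 min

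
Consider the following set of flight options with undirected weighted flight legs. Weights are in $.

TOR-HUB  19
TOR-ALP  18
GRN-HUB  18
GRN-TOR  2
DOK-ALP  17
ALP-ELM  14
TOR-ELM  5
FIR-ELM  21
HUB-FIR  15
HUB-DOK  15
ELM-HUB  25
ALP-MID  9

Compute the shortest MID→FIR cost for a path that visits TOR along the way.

Shortest MID→TOR: MID → ALP → TOR = 27
Shortest TOR→FIR: TOR → ELM → FIR = 26
Total via TOR: 27 + 26 = $53.

$53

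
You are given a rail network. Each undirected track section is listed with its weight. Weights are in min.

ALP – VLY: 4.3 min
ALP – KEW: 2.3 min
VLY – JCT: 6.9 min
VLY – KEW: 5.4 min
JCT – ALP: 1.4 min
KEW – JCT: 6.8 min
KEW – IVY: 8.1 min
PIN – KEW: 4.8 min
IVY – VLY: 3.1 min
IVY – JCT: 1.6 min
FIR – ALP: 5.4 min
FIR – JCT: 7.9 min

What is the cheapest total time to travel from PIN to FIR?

Candidate routes:
PIN–KEW–ALP–JCT–FIR: 4.8+2.3+1.4+7.9 = 16.4
PIN–KEW–JCT–ALP–FIR: 4.8+6.8+1.4+5.4 = 18.4
PIN–KEW–ALP–FIR: 4.8+2.3+5.4 = 12.5
PIN–KEW–JCT–FIR: 4.8+6.8+7.9 = 19.5
Cheapest is PIN–KEW–ALP–FIR at 12.5 min.

12.5 min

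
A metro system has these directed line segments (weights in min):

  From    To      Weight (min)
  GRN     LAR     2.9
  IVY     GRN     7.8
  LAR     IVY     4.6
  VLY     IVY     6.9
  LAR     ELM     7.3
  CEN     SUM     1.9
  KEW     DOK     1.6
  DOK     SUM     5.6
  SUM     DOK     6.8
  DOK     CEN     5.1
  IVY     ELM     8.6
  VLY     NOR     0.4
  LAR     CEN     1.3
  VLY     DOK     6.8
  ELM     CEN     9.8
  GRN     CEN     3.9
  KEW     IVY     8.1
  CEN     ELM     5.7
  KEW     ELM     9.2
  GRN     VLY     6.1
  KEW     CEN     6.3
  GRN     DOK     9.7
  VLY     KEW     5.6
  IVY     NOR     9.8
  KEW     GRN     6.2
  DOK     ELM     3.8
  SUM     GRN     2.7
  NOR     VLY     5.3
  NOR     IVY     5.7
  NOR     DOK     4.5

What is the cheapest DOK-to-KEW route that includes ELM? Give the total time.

Best DOK to ELM: DOK → ELM costing 3.8
Shortest ELM→KEW: ELM → CEN → SUM → GRN → VLY → KEW = 26.1
Total via ELM: 3.8 + 26.1 = 29.9 min.

29.9 min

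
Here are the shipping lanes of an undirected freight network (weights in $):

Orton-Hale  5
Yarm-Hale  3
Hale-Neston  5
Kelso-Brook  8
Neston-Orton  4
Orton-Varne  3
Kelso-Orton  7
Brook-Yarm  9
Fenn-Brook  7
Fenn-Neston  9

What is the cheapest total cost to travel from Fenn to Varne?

$16

Candidate routes:
Fenn–Neston–Hale–Orton–Varne: 9+5+5+3 = 22
Fenn–Brook–Kelso–Orton–Varne: 7+8+7+3 = 25
Fenn–Neston–Orton–Varne: 9+4+3 = 16
Cheapest is Fenn–Neston–Orton–Varne at $16.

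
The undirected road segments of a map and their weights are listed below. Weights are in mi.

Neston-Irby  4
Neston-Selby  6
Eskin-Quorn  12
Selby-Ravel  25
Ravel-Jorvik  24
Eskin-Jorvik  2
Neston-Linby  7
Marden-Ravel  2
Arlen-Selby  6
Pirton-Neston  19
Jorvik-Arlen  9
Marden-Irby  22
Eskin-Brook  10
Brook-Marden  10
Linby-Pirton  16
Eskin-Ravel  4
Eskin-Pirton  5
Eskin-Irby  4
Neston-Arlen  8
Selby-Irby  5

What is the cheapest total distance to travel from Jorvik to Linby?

Candidate routes:
Jorvik → Eskin → Irby → Neston → Linby: 2+4+4+7 = 17
Jorvik → Eskin → Irby → Selby → Neston → Linby: 2+4+5+6+7 = 24
Jorvik → Arlen → Neston → Linby: 9+8+7 = 24
Jorvik → Eskin → Pirton → Linby: 2+5+16 = 23
The minimum is 17 mi via Jorvik → Eskin → Irby → Neston → Linby.

17 mi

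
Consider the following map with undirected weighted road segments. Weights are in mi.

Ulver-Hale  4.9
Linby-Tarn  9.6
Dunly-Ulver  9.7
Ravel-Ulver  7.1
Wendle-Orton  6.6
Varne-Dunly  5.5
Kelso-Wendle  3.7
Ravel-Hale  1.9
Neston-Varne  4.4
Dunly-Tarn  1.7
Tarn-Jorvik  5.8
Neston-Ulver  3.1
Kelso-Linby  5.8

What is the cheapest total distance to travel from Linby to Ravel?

Enumerating some paths:
Linby–Tarn–Dunly–Ulver–Ravel: 9.6+1.7+9.7+7.1 = 28.1
Linby–Tarn–Dunly–Ulver–Hale–Ravel: 9.6+1.7+9.7+4.9+1.9 = 27.8
Linby–Tarn–Dunly–Varne–Neston–Ulver–Hale–Ravel: 9.6+1.7+5.5+4.4+3.1+4.9+1.9 = 31.1
The minimum is 27.8 mi via Linby–Tarn–Dunly–Ulver–Hale–Ravel.

27.8 mi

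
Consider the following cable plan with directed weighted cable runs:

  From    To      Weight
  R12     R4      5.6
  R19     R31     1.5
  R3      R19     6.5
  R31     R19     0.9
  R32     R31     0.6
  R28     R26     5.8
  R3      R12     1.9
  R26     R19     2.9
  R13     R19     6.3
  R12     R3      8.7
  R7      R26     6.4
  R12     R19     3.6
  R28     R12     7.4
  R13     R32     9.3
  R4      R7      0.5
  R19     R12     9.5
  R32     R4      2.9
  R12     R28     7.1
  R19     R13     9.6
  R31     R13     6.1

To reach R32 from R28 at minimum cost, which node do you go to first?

R26

Enumerating some paths:
R28–R26–R19–R13–R32: 5.8+2.9+9.6+9.3 = 27.6
R28–R12–R19–R31–R13–R32: 7.4+3.6+1.5+6.1+9.3 = 27.9
R28–R26–R19–R31–R13–R32: 5.8+2.9+1.5+6.1+9.3 = 25.6
The minimum is 25.6 via R28–R26–R19–R31–R13–R32.
So from R28 the first move is to R26.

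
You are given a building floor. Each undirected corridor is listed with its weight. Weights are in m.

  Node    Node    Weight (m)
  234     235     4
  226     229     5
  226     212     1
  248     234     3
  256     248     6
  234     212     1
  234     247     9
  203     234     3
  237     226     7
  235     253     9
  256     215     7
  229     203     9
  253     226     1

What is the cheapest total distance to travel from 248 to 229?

Compare a few routes:
248 → 234 → 235 → 253 → 226 → 229: 3+4+9+1+5 = 22
248 → 234 → 212 → 226 → 229: 3+1+1+5 = 10
248 → 234 → 203 → 229: 3+3+9 = 15
Cheapest is 248 → 234 → 212 → 226 → 229 at 10 m.

10 m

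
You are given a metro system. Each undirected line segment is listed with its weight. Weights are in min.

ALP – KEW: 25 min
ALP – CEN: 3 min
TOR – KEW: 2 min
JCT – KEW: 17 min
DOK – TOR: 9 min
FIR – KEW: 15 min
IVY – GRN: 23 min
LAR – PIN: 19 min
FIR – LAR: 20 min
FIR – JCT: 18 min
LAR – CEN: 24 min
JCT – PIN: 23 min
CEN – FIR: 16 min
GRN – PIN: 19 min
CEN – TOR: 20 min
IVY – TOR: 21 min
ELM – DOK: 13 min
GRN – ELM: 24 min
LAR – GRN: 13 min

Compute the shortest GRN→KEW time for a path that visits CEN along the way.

Shortest GRN→CEN: GRN → LAR → CEN = 37
Shortest CEN→KEW: CEN → TOR → KEW = 22
Total via CEN: 37 + 22 = 59 min.

59 min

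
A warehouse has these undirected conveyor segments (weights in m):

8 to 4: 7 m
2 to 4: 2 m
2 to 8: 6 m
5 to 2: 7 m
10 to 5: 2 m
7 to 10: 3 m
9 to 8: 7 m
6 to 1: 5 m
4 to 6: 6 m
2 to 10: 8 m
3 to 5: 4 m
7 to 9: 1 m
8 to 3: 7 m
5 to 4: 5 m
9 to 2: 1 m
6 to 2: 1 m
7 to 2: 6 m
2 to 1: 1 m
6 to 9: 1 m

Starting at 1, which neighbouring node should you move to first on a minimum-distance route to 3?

Candidate routes:
1 → 2 → 6 → 9 → 7 → 10 → 5 → 3: 1+1+1+1+3+2+4 = 13
1 → 2 → 8 → 3: 1+6+7 = 14
1 → 2 → 10 → 5 → 3: 1+8+2+4 = 15
1 → 2 → 5 → 3: 1+7+4 = 12
The minimum is 12 m via 1 → 2 → 5 → 3.
So from 1 the first move is to 2.

2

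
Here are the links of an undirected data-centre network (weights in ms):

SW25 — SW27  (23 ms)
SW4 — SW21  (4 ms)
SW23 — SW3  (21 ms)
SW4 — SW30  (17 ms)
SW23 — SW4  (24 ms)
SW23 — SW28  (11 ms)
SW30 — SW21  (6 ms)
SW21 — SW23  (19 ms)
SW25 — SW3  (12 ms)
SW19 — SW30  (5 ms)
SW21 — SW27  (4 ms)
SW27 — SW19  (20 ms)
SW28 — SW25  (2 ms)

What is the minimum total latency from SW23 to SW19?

30 ms

Settle nodes by increasing distance from SW23:
SW23: 0
SW28: 11  (via SW23)
SW25: 13  (via SW28)
SW21: 19  (via SW23)
SW3: 21  (via SW23)
SW4: 23  (via SW21)
SW27: 23  (via SW21)
SW30: 25  (via SW21)
SW19: 30  (via SW30)
Shortest route: SW23–SW21–SW30–SW19 = 30 ms.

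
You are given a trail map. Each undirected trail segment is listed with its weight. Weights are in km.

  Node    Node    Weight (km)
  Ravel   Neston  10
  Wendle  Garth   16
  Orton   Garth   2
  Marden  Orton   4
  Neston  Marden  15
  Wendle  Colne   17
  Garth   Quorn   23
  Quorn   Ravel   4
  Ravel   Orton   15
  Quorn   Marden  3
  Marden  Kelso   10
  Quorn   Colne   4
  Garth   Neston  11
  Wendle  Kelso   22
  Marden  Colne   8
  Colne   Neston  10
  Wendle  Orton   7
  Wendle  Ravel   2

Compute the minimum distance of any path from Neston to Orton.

Compare a few routes:
Neston - Marden - Orton: 15+4 = 19
Neston - Garth - Orton: 11+2 = 13
Cheapest is Neston - Garth - Orton at 13 km.

13 km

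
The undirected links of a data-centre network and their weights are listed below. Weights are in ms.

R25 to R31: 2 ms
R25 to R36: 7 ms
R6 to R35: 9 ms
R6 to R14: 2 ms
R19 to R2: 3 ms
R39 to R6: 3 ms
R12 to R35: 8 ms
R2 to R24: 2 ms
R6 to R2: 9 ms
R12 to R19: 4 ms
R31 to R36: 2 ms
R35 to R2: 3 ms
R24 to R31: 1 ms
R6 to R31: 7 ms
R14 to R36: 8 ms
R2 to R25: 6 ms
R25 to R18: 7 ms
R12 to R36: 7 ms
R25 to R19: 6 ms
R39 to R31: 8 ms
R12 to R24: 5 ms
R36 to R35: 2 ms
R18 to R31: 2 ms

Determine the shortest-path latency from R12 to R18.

8 ms

Compare a few routes:
R12–R19–R2–R24–R31–R18: 4+3+2+1+2 = 12
R12–R19–R25–R31–R18: 4+6+2+2 = 14
R12–R24–R31–R18: 5+1+2 = 8
R12–R36–R31–R18: 7+2+2 = 11
The minimum is 8 ms via R12–R24–R31–R18.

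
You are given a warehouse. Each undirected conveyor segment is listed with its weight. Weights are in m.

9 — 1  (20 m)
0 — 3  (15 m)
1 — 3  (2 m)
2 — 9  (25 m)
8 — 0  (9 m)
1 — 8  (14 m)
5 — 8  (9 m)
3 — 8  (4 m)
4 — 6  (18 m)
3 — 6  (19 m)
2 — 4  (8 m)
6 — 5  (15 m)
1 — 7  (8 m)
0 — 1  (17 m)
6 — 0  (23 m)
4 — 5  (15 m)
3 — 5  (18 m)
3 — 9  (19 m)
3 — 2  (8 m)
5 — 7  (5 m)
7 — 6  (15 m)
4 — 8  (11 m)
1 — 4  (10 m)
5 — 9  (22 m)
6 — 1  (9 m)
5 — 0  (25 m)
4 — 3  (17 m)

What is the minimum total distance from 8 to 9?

23 m

Shortest distances from 8:
8: 0
3: 4  (via 8)
1: 6  (via 3)
0: 9  (via 8)
5: 9  (via 8)
4: 11  (via 8)
2: 12  (via 3)
7: 14  (via 1)
6: 15  (via 1)
9: 23  (via 3)
Shortest route: 8 → 3 → 9 = 23 m.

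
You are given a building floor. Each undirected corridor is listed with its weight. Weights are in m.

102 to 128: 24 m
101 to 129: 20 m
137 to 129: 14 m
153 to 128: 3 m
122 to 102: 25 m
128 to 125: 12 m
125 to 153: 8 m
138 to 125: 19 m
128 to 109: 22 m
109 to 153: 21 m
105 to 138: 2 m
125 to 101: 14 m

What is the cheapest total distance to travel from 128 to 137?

59 m

Enumerating some paths:
128–109–153–125–101–129–137: 22+21+8+14+20+14 = 99
128–153–125–101–129–137: 3+8+14+20+14 = 59
128–125–101–129–137: 12+14+20+14 = 60
Cheapest is 128–153–125–101–129–137 at 59 m.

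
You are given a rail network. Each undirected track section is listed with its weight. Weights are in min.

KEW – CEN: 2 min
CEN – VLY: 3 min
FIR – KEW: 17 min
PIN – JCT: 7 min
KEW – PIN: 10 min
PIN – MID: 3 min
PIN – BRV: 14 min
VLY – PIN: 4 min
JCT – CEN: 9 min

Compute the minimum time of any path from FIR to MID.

29 min

Candidate routes:
FIR–KEW–CEN–VLY–PIN–MID: 17+2+3+4+3 = 29
FIR–KEW–PIN–MID: 17+10+3 = 30
FIR–KEW–CEN–JCT–PIN–MID: 17+2+9+7+3 = 38
The minimum is 29 min via FIR–KEW–CEN–VLY–PIN–MID.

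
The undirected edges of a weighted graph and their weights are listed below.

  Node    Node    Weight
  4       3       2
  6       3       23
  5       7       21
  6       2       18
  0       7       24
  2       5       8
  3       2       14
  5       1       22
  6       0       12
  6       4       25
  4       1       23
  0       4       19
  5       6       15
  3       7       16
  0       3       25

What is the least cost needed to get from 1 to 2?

Candidate routes:
1 - 4 - 6 - 2: 23+25+18 = 66
1 - 4 - 3 - 2: 23+2+14 = 39
1 - 5 - 2: 22+8 = 30
1 - 5 - 6 - 2: 22+15+18 = 55
Cheapest is 1 - 5 - 2 at 30.

30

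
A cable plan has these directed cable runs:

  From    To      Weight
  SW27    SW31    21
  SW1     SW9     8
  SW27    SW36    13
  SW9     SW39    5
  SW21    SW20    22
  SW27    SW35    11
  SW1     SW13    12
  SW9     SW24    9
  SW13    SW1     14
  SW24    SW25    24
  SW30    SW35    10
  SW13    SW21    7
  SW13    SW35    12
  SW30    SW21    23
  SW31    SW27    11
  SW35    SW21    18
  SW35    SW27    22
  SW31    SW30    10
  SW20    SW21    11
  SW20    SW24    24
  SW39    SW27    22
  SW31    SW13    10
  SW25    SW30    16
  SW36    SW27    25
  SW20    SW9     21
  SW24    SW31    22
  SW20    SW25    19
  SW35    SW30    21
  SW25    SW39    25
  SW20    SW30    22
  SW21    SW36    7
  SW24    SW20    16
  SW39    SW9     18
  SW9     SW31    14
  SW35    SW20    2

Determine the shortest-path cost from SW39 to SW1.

56

Compare a few routes:
SW39 - SW27 - SW35 - SW20 - SW9 - SW31 - SW13 - SW1: 22+11+2+21+14+10+14 = 94
SW39 - SW9 - SW31 - SW13 - SW1: 18+14+10+14 = 56
SW39 - SW9 - SW24 - SW31 - SW13 - SW1: 18+9+22+10+14 = 73
SW39 - SW27 - SW31 - SW13 - SW1: 22+21+10+14 = 67
Cheapest is SW39 - SW9 - SW31 - SW13 - SW1 at 56.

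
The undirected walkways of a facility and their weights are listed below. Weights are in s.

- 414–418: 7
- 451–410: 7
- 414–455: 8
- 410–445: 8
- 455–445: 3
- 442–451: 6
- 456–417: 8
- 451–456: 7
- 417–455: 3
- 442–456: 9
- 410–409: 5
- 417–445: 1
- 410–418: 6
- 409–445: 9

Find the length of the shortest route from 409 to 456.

Enumerating some paths:
409 → 410 → 451 → 456: 5+7+7 = 19
409 → 445 → 417 → 456: 9+1+8 = 18
Cheapest is 409 → 445 → 417 → 456 at 18 s.

18 s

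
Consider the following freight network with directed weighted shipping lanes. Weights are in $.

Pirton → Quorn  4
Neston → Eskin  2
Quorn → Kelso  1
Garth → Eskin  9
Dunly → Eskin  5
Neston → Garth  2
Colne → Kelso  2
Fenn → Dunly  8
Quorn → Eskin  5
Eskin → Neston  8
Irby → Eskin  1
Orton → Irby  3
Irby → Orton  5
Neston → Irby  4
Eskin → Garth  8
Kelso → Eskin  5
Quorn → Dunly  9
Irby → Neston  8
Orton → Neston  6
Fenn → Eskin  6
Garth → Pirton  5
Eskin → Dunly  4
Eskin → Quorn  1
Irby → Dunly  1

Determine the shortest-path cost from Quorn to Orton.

Candidate routes:
Quorn–Eskin–Neston–Irby–Orton: 5+8+4+5 = 22
Quorn–Kelso–Eskin–Neston–Irby–Orton: 1+5+8+4+5 = 23
Cheapest is Quorn–Eskin–Neston–Irby–Orton at $22.

$22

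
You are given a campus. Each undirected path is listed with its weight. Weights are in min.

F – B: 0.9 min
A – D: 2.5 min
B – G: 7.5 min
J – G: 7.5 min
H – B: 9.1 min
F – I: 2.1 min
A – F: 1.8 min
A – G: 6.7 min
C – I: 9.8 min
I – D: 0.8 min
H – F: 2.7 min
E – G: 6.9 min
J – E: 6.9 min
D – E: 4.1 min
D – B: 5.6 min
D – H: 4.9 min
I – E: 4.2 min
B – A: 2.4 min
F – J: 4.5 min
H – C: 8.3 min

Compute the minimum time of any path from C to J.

15.5 min

Enumerating some paths:
C - H - F - J: 8.3+2.7+4.5 = 15.5
C - I - D - A - F - J: 9.8+0.8+2.5+1.8+4.5 = 19.4
C - I - F - J: 9.8+2.1+4.5 = 16.4
The minimum is 15.5 min via C - H - F - J.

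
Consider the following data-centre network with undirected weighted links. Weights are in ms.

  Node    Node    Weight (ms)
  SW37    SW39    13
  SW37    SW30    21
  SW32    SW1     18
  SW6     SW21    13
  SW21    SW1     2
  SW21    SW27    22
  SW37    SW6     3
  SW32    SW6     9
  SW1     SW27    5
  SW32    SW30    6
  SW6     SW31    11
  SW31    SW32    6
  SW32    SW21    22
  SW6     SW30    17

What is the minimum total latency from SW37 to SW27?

Settle nodes by increasing distance from SW37:
SW37: 0
SW6: 3  (via SW37)
SW32: 12  (via SW6)
SW39: 13  (via SW37)
SW31: 14  (via SW6)
SW21: 16  (via SW6)
SW1: 18  (via SW21)
SW30: 18  (via SW32)
SW27: 23  (via SW1)
Shortest route: SW37–SW6–SW21–SW1–SW27 = 23 ms.

23 ms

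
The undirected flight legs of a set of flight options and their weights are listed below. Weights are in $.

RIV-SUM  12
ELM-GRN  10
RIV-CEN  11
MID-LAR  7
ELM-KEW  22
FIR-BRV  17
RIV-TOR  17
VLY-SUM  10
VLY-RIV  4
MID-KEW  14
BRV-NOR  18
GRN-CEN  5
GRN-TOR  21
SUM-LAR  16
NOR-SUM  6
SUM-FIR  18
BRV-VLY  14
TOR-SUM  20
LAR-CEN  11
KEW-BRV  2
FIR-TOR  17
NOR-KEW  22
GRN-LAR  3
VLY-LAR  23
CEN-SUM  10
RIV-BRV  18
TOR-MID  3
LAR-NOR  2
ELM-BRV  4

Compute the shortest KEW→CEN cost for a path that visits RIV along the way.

$31

Best KEW to RIV: KEW → BRV → RIV costing 20
Best RIV to CEN: RIV → CEN costing 11
Total via RIV: 20 + 11 = $31.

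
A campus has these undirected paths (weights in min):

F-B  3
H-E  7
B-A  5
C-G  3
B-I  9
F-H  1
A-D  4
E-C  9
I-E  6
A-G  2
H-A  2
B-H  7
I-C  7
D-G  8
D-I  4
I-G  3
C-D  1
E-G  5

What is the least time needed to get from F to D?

7 min

Shortest distances from F:
F: 0
H: 1  (via F)
A: 3  (via H)
B: 3  (via F)
G: 5  (via A)
D: 7  (via A)
Shortest route: F → H → A → D = 7 min.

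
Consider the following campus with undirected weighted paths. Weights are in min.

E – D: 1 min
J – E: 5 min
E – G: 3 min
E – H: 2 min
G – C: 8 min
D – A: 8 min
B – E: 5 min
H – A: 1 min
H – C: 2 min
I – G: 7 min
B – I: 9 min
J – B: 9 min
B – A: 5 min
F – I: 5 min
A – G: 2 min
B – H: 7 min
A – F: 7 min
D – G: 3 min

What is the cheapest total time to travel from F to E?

Running Dijkstra from F:
F: 0
I: 5  (via F)
A: 7  (via F)
H: 8  (via A)
G: 9  (via A)
C: 10  (via H)
E: 10  (via H)
Shortest route: F–A–H–E = 10 min.

10 min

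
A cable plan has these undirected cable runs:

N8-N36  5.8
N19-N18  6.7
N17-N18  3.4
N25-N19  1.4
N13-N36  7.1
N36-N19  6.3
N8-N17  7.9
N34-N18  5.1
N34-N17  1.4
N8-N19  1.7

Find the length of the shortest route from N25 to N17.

11

Candidate routes:
N25–N19–N36–N8–N17: 1.4+6.3+5.8+7.9 = 21.4
N25–N19–N18–N34–N17: 1.4+6.7+5.1+1.4 = 14.6
N25–N19–N18–N17: 1.4+6.7+3.4 = 11.5
N25–N19–N8–N17: 1.4+1.7+7.9 = 11
Cheapest is N25–N19–N8–N17 at 11.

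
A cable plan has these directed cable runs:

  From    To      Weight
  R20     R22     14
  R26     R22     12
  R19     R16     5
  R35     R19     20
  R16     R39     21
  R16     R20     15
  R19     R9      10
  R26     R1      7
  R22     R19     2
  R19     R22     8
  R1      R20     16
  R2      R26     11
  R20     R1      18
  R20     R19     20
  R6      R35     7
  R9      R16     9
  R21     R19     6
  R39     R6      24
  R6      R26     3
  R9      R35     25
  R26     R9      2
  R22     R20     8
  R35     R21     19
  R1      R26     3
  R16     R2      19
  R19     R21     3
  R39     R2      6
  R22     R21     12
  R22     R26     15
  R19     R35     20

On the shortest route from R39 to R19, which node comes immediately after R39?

R2

Candidate routes:
R39–R2–R26–R22–R21–R19: 6+11+12+12+6 = 47
R39–R6–R26–R22–R19: 24+3+12+2 = 41
R39–R2–R26–R22–R19: 6+11+12+2 = 31
The minimum is 31 via R39–R2–R26–R22–R19.
So from R39 the first move is to R2.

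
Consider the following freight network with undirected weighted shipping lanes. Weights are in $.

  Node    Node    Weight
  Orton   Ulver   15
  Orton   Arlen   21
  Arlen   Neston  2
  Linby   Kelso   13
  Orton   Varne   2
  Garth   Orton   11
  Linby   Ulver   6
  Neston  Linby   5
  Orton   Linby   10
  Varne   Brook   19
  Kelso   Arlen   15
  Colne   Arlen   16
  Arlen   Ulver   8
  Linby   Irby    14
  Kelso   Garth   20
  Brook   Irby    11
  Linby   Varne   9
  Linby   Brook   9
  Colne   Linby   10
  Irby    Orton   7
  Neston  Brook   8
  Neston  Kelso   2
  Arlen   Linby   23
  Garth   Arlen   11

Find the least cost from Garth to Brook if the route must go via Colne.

$46

Shortest Garth→Colne: Garth → Arlen → Colne = 27
Shortest Colne→Brook: Colne → Linby → Brook = 19
Total via Colne: 27 + 19 = $46.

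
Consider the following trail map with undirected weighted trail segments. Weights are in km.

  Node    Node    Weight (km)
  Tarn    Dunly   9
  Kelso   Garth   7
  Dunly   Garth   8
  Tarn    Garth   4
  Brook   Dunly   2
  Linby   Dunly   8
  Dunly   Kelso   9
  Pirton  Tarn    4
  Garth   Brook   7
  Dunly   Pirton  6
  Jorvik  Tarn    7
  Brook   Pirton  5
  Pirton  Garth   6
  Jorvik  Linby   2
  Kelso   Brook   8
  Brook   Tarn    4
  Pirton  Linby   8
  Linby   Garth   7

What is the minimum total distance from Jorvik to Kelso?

Running Dijkstra from Jorvik:
Jorvik: 0
Linby: 2  (via Jorvik)
Tarn: 7  (via Jorvik)
Garth: 9  (via Linby)
Pirton: 10  (via Linby)
Dunly: 10  (via Linby)
Brook: 11  (via Tarn)
Kelso: 16  (via Garth)
Shortest route: Jorvik → Linby → Garth → Kelso = 16 km.

16 km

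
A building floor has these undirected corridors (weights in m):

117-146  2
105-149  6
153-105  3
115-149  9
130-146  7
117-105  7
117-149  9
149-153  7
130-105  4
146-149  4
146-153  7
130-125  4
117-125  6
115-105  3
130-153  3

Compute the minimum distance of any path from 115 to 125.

Running Dijkstra from 115:
115: 0
105: 3  (via 115)
153: 6  (via 105)
130: 7  (via 105)
149: 9  (via 115)
117: 10  (via 105)
125: 11  (via 130)
Shortest route: 115 → 105 → 130 → 125 = 11 m.

11 m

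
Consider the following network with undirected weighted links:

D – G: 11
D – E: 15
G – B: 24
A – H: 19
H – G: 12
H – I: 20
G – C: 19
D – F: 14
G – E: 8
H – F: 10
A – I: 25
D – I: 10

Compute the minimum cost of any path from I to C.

40

Compare a few routes:
I → D → F → H → G → C: 10+14+10+12+19 = 65
I → H → G → C: 20+12+19 = 51
I → D → E → G → C: 10+15+8+19 = 52
I → D → G → C: 10+11+19 = 40
Cheapest is I → D → G → C at 40.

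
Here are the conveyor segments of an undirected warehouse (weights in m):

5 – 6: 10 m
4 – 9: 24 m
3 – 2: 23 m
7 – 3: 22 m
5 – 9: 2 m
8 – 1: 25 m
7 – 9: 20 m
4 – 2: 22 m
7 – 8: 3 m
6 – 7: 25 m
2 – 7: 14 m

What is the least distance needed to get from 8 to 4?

39 m

Settle nodes by increasing distance from 8:
8: 0
7: 3  (via 8)
2: 17  (via 7)
9: 23  (via 7)
1: 25  (via 8)
3: 25  (via 7)
5: 25  (via 9)
6: 28  (via 7)
4: 39  (via 2)
Shortest route: 8–7–2–4 = 39 m.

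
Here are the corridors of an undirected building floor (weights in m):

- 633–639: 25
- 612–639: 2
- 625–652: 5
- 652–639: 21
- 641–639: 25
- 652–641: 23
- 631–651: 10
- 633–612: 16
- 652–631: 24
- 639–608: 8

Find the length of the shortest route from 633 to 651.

Running Dijkstra from 633:
633: 0
612: 16  (via 633)
639: 18  (via 612)
608: 26  (via 639)
652: 39  (via 639)
641: 43  (via 639)
625: 44  (via 652)
631: 63  (via 652)
651: 73  (via 631)
Shortest route: 633 → 612 → 639 → 652 → 631 → 651 = 73 m.

73 m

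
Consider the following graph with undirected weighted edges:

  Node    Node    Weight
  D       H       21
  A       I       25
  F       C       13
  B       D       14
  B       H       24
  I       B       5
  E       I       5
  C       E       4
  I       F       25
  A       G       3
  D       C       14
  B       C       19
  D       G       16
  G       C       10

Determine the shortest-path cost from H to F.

48

Shortest distances from H:
H: 0
D: 21  (via H)
B: 24  (via H)
I: 29  (via B)
E: 34  (via I)
C: 35  (via D)
G: 37  (via D)
A: 40  (via G)
F: 48  (via C)
Shortest route: H → D → C → F = 48.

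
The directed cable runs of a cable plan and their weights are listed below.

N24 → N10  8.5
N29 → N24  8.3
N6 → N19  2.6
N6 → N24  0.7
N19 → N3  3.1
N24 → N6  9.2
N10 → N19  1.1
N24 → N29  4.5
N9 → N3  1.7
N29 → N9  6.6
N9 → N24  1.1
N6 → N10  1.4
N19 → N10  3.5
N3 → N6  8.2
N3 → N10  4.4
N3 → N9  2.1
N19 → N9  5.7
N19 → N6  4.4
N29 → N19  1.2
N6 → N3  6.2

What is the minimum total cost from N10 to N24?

Enumerating some paths:
N10 - N19 - N3 - N9 - N24: 1.1+3.1+2.1+1.1 = 7.4
N10 - N19 - N6 - N24: 1.1+4.4+0.7 = 6.2
The minimum is 6.2 via N10 - N19 - N6 - N24.

6.2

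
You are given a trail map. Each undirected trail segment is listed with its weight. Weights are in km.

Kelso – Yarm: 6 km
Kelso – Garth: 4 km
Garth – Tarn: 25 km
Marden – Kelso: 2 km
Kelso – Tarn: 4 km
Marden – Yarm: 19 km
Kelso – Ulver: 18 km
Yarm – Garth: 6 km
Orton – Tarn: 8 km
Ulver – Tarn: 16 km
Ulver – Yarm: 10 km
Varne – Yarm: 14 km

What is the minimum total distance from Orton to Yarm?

18 km

Running Dijkstra from Orton:
Orton: 0
Tarn: 8  (via Orton)
Kelso: 12  (via Tarn)
Marden: 14  (via Kelso)
Garth: 16  (via Kelso)
Yarm: 18  (via Kelso)
Shortest route: Orton → Tarn → Kelso → Yarm = 18 km.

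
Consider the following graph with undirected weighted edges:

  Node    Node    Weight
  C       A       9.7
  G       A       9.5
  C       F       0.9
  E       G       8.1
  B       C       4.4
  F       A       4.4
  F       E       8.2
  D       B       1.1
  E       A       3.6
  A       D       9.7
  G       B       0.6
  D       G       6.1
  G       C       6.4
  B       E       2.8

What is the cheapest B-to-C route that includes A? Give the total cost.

11.7

Shortest B→A: B → E → A = 6.4
Best A to C: A → F → C costing 5.3
Total via A: 6.4 + 5.3 = 11.7.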